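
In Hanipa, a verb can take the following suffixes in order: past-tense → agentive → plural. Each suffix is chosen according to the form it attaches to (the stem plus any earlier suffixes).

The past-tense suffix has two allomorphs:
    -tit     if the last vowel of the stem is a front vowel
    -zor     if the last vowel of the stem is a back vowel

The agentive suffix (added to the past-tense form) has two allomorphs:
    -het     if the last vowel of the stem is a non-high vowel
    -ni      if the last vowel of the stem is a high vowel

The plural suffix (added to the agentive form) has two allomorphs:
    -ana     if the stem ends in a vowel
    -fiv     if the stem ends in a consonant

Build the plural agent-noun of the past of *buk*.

bukzorhetfiv

*buk* — last vowel /u/ (a back vowel) → -zor → *bukzor*.
Since the last vowel of the past-tense form *bukzor* is /o/ (a non-high vowel), it takes -het, giving *bukzorhet*.
Since the final sound of the agentive form *bukzorhet* is /t/ (a consonant), it takes -fiv, giving *bukzorhetfiv*.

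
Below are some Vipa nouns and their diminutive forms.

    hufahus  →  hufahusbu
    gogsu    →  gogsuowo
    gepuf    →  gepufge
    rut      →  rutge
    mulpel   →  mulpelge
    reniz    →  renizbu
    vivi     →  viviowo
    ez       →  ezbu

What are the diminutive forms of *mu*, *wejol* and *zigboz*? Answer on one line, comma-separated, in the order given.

The alternation tracks the final sound of the stem — -bu when the stem ends in a sibilant (*hufahus*, *reniz*, *ez*); -ge when the stem ends in a non-sibilant consonant (*gepuf*, *rut*, *mulpel*); -owo when the stem ends in a vowel (*gogsu*, *vivi*).
The final sound of *mu* is /u/, which is a vowel, so the suffix is -owo, giving *muowo*.
The final sound of *wejol* is /l/, which is a non-sibilant consonant, so the suffix is -ge, giving *wejolge*.
The final sound of *zigboz* is /z/, which is a sibilant, so the suffix is -bu, giving *zigbozbu*.

muowo, wejolge, zigbozbu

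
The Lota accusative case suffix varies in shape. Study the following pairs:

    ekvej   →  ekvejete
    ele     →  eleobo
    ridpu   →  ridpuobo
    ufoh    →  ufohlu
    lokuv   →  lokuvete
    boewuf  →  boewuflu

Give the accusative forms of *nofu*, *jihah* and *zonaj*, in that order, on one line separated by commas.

Looking at the final sound of each stem: -lu when the stem ends in a voiceless consonant (*ufoh*, *boewuf*); -ete when the stem ends in a voiced consonant (*ekvej*, *lokuv*); -obo when the stem ends in a vowel (*ele*, *ridpu*).
The final sound of *nofu* is /u/, which is a vowel, so the suffix is -obo, giving *nofuobo*.
*jihah* — final sound /h/ (a voiceless consonant) → -lu → *jihahlu*.
*zonaj* — final sound /j/ (a voiced consonant) → -ete → *zonajete*.

nofuobo, jihahlu, zonajete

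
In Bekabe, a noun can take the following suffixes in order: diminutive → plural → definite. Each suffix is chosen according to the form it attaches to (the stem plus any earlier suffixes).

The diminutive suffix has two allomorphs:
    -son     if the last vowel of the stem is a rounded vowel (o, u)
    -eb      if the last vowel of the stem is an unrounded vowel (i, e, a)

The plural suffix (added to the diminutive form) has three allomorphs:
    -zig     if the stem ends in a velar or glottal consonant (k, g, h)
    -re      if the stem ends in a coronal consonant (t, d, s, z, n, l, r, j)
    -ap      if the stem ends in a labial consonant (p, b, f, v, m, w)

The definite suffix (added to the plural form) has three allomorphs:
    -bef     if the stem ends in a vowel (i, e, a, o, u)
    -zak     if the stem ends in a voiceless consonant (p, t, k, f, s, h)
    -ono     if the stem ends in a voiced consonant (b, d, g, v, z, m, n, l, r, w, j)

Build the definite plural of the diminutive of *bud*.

budsonrebef

Since the last vowel of *bud* is /u/ (a rounded vowel), it takes -son, giving *budson*.
The final consonant of the diminutive form *budson* is /n/, which is coronal, so the plural suffix is -re, giving *budsonre*.
Since the final sound of the plural form *budsonre* is /e/ (a vowel), it takes -bef, giving *budsonrebef*.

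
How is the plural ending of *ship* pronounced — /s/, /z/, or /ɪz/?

The stem *ship* ends in a voiceless non-sibilant consonant.
The plural suffix surfaces as /ɪz/ after sibilants, /s/ after other voiceless consonants, and /z/ after other voiced sounds.
So the plural -s on *ship* is pronounced /s/.

/s/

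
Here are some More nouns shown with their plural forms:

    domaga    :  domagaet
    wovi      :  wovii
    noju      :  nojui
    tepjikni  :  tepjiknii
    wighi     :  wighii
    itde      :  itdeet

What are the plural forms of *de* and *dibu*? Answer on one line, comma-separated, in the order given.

deet, dibui

The pattern is height harmony: -i when the last vowel of the stem is a high vowel (*wovi*, *noju*, *tepjikni*, *wighi*); -et when the last vowel of the stem is a non-high vowel (*domaga*, *itde*).
*de*: last vowel = /e/, a non-high vowel → -et → *deet*.
The last vowel of *dibu* is /u/, which is a high vowel, so the suffix is -i, giving *dibui*.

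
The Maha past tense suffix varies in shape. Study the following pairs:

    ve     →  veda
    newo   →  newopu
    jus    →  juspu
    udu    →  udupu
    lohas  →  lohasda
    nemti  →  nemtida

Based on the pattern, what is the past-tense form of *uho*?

uhopu

The pattern is rounding harmony: -pu when the last vowel of the stem is a rounded vowel (*newo*, *jus*, *udu*); -da when the last vowel of the stem is an unrounded vowel (*ve*, *lohas*, *nemti*).
*uho*: last vowel = /o/, a rounded vowel → -pu → *uhopu*.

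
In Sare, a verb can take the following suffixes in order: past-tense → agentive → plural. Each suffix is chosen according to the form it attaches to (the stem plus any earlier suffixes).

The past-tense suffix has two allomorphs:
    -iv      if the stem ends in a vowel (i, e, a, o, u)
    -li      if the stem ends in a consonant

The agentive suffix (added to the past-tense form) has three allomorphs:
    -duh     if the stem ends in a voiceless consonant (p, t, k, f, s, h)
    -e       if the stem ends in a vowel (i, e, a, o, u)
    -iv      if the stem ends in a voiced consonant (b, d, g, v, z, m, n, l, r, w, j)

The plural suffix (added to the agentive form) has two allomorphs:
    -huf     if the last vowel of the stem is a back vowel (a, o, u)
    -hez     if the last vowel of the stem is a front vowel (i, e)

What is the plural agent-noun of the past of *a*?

aivivhez

Since the final sound of *a* is /a/ (a vowel), it takes -iv, giving *aiv*.
The final sound of the past-tense form *aiv* is /v/, which is a voiced consonant, so the agentive suffix is -iv, giving *aiviv*.
The last vowel of the agentive form *aiviv* is /i/, which is a front vowel, so the plural suffix is -hez, giving *aivivhez*.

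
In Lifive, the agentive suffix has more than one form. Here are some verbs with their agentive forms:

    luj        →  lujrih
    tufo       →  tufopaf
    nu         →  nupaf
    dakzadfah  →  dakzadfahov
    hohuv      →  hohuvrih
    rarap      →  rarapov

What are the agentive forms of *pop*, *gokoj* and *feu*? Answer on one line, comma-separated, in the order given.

The pattern is voicing of the final sound: -ov when the stem ends in a voiceless consonant (*dakzadfah*, *rarap*); -rih when the stem ends in a voiced consonant (*luj*, *hohuv*); -paf when the stem ends in a vowel (*tufo*, *nu*).
*pop* — final sound /p/ (a voiceless consonant) → -ov → *popov*.
Since the final sound of *gokoj* is /j/ (a voiced consonant), it takes -rih, giving *gokojrih*.
*feu* — final sound /u/ (a vowel) → -paf → *feupaf*.

popov, gokojrih, feupaf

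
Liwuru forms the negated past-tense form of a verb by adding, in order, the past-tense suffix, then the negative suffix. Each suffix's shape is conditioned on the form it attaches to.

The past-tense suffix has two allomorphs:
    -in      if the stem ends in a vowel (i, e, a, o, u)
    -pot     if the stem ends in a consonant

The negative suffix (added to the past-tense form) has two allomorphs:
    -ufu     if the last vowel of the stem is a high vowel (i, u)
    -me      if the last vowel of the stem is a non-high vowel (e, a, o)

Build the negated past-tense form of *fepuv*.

*fepuv*: final sound = /v/, a consonant → -pot → *fepuvpot*.
The last vowel of the past-tense form *fepuvpot* is /o/, which is a non-high vowel, so the negative suffix is -me, giving *fepuvpotme*.

fepuvpotme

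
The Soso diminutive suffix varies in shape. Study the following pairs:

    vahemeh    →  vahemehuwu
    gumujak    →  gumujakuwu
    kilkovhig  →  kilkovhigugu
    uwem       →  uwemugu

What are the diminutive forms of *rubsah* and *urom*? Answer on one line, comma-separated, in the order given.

Looking at the final consonant of each stem: -uwu when the stem ends in a voiceless consonant (*vahemeh*, *gumujak*); -ugu when the stem ends in a voiced consonant (*kilkovhig*, *uwem*).
Since the final consonant of *rubsah* is /h/ (voiceless), it takes -uwu, giving *rubsahuwu*.
Since the final consonant of *urom* is /m/ (voiced), it takes -ugu, giving *uromugu*.

rubsahuwu, uromugu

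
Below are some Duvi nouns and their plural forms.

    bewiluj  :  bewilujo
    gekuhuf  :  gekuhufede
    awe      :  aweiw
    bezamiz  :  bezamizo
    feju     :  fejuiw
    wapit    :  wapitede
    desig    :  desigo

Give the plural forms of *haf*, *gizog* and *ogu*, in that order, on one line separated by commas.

The pattern is voicing of the final sound: -ede when the stem ends in a voiceless consonant (*gekuhuf*, *wapit*); -o when the stem ends in a voiced consonant (*bewiluj*, *bezamiz*, *desig*); -iw when the stem ends in a vowel (*awe*, *feju*).
*haf* — final sound /f/ (a voiceless consonant) → -ede → *hafede*.
Since the final sound of *gizog* is /g/ (a voiced consonant), it takes -o, giving *gizogo*.
*ogu* — final sound /u/ (a vowel) → -iw → *oguiw*.

hafede, gizogo, oguiw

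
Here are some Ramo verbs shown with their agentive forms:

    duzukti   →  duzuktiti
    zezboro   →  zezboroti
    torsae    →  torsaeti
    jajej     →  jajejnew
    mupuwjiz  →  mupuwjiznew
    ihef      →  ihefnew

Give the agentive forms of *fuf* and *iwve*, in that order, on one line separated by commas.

The suffix is conditioned by the final sound: -new when the stem ends in a consonant (*jajej*, *mupuwjiz*, *ihef*); -ti when the stem ends in a vowel (*duzukti*, *zezboro*, *torsae*).
*fuf* — final sound /f/ (a consonant) → -new → *fufnew*.
Since the final sound of *iwve* is /e/ (a vowel), it takes -ti, giving *iwveti*.

fufnew, iwveti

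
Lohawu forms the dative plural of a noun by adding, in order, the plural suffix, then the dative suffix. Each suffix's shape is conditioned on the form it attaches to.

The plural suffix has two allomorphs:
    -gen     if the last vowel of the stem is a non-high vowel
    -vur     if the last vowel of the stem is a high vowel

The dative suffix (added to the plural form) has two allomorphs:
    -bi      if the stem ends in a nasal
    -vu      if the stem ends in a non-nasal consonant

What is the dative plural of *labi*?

labivurvu

Since the last vowel of *labi* is /i/ (a high vowel), it takes -vur, giving *labivur*.
Since the final consonant of the plural form *labivur* is /r/ (non-nasal), it takes -vu, giving *labivurvu*.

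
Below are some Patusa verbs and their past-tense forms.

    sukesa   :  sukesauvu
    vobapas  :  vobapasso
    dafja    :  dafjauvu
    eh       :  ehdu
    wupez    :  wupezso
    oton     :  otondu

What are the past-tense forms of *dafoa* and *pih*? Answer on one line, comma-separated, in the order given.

dafoauvu, pihdu

The suffix is conditioned by the final sound: -so when the stem ends in a sibilant (*vobapas*, *wupez*); -du when the stem ends in a non-sibilant consonant (*eh*, *oton*); -uvu when the stem ends in a vowel (*sukesa*, *dafja*).
Since the final sound of *dafoa* is /a/ (a vowel), it takes -uvu, giving *dafoauvu*.
Since the final sound of *pih* is /h/ (a non-sibilant consonant), it takes -du, giving *pihdu*.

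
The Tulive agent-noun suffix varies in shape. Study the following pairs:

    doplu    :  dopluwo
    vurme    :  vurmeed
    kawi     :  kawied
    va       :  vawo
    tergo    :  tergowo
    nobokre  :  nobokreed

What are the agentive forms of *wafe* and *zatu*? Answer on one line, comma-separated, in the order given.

The pattern is front/back vowel harmony: -ed when the last vowel of the stem is a front vowel (*vurme*, *kawi*, *nobokre*); -wo when the last vowel of the stem is a back vowel (*doplu*, *va*, *tergo*).
Since the last vowel of *wafe* is /e/ (a front vowel), it takes -ed, giving *wafeed*.
*zatu*: last vowel = /u/, a back vowel → -wo → *zatuwo*.

wafeed, zatuwo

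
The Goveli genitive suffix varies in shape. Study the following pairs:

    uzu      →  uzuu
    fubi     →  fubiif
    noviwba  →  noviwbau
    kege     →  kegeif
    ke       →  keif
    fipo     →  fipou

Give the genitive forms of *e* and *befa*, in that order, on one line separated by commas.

eif, befau

The alternation tracks the last vowel of the stem — -if when the last vowel of the stem is a front vowel (*fubi*, *kege*, *ke*); -u when the last vowel of the stem is a back vowel (*uzu*, *noviwba*, *fipo*).
Since the last vowel of *e* is /e/ (a front vowel), it takes -if, giving *eif*.
*befa* — last vowel /a/ (a back vowel) → -u → *befau*.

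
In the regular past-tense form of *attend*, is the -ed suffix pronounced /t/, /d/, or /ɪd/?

/ɪd/

The stem *attend* ends in /t/ or /d/.
The -ed suffix is realized as /ɪd/ after /t, d/; as /t/ after other voiceless consonants; and as /d/ after other voiced sounds.
So -ed on *attend* is pronounced /ɪd/.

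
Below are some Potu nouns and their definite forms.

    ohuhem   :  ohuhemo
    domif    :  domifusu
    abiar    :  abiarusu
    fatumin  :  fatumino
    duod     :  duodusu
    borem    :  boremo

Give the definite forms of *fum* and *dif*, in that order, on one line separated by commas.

fumo, difusu

Looking at the final consonant of each stem: -o when the stem ends in a nasal (*ohuhem*, *fatumin*, *borem*); -usu when the stem ends in a non-nasal consonant (*domif*, *abiar*, *duod*).
*fum* — final consonant /m/ (a nasal) → -o → *fumo*.
Since the final consonant of *dif* is /f/ (non-nasal), it takes -usu, giving *difusu*.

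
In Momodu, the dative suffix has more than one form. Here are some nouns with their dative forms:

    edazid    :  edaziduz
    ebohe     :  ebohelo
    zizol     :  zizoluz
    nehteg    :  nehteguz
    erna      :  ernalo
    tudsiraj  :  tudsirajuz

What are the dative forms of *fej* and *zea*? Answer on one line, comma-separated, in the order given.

The alternation tracks the final sound of the stem — -uz when the stem ends in a consonant (*edazid*, *zizol*, *nehteg*, *tudsiraj*); -lo when the stem ends in a vowel (*ebohe*, *erna*).
*fej*: final sound = /j/, a consonant → -uz → *fejuz*.
*zea*: final sound = /a/, a vowel → -lo → *zealo*.

fejuz, zealo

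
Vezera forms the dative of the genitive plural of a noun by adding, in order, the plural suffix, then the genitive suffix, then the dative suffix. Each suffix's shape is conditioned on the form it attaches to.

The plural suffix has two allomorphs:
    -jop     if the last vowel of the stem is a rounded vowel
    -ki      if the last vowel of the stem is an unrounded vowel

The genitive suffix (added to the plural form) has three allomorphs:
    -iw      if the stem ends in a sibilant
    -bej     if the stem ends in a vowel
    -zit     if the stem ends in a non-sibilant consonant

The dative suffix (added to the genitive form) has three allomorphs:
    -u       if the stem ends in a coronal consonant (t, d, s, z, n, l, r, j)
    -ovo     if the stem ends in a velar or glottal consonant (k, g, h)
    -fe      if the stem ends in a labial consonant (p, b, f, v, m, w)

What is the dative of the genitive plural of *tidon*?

tidonjopzitu

Since the last vowel of *tidon* is /o/ (a rounded vowel), it takes -jop, giving *tidonjop*.
The final sound of the plural form *tidonjop* is /p/, which is a non-sibilant consonant, so the genitive suffix is -zit, giving *tidonjopzit*.
The final consonant of the genitive form *tidonjopzit* is /t/, which is coronal, so the dative suffix is -u, giving *tidonjopzitu*.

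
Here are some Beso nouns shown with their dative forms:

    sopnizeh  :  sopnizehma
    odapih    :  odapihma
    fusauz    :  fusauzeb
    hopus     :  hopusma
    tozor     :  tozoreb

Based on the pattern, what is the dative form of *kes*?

kesma

Looking at the final consonant of each stem: -ma when the stem ends in a voiceless consonant (*sopnizeh*, *odapih*, *hopus*); -eb when the stem ends in a voiced consonant (*fusauz*, *tozor*).
*kes*: final consonant = /s/, voiceless → -ma → *kesma*.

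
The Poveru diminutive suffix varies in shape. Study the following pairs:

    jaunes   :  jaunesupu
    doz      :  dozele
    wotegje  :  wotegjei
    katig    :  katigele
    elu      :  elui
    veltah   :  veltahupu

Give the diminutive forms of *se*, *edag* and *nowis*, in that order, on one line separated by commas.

The suffix is conditioned by the final sound: -upu when the stem ends in a voiceless consonant (*jaunes*, *veltah*); -ele when the stem ends in a voiced consonant (*doz*, *katig*); -i when the stem ends in a vowel (*wotegje*, *elu*).
The final sound of *se* is /e/, which is a vowel, so the suffix is -i, giving *sei*.
*edag* — final sound /g/ (a voiced consonant) → -ele → *edagele*.
The final sound of *nowis* is /s/, which is a voiceless consonant, so the suffix is -upu, giving *nowisupu*.

sei, edagele, nowisupu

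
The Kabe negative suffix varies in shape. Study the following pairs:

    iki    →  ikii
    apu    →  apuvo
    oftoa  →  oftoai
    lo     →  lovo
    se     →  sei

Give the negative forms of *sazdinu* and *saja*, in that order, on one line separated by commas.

sazdinuvo, sajai

The pattern is rounding harmony: -vo when the last vowel of the stem is a rounded vowel (*apu*, *lo*); -i when the last vowel of the stem is an unrounded vowel (*iki*, *oftoa*, *se*).
*sazdinu* — last vowel /u/ (a rounded vowel) → -vo → *sazdinuvo*.
*saja* — last vowel /a/ (an unrounded vowel) → -i → *sajai*.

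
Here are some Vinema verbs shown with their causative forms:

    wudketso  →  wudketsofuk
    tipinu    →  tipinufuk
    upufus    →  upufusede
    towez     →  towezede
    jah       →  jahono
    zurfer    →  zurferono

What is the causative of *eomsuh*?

Looking at the final sound of each stem: -ede when the stem ends in a sibilant (*upufus*, *towez*); -ono when the stem ends in a non-sibilant consonant (*jah*, *zurfer*); -fuk when the stem ends in a vowel (*wudketso*, *tipinu*).
Since the final sound of *eomsuh* is /h/ (a non-sibilant consonant), it takes -ono, giving *eomsuhono*.

eomsuhono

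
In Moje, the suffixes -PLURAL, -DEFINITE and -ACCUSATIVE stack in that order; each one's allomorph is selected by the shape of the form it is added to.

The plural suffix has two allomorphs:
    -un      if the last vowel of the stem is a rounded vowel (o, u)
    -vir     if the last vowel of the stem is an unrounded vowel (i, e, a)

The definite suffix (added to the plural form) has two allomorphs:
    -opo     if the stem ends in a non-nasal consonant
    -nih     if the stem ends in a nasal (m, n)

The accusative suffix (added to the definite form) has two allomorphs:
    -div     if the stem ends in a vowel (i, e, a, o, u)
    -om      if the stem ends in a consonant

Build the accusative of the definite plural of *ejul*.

The last vowel of *ejul* is /u/, which is a rounded vowel, so the plural suffix is -un, giving *ejulun*.
Since the final consonant of the plural form *ejulun* is /n/ (a nasal), it takes -nih, giving *ejulunnih*.
The final sound of the definite form *ejulunnih* is /h/, which is a consonant, so the accusative suffix is -om, giving *ejulunnihom*.

ejulunnihom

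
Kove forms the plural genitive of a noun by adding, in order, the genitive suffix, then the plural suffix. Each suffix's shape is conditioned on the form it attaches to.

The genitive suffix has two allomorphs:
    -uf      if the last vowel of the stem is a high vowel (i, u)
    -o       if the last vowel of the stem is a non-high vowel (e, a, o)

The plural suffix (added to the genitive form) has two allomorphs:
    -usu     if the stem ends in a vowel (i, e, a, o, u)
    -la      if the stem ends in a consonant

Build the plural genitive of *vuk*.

The last vowel of *vuk* is /u/, which is a high vowel, so the genitive suffix is -uf, giving *vukuf*.
The genitive form *vukuf*: final sound = /f/, a consonant → -la → *vukufla*.

vukufla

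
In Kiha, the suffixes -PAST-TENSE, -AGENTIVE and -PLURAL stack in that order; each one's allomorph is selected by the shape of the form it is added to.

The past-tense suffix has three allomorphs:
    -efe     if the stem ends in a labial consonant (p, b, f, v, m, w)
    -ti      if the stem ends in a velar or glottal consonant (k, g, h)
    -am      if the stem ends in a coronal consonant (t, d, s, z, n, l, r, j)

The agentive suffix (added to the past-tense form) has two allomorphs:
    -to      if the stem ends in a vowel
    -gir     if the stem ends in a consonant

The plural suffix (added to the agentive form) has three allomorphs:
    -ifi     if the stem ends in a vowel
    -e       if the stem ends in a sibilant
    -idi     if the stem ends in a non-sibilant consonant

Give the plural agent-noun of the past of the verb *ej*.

Since the final consonant of *ej* is /j/ (coronal), it takes -am, giving *ejam*.
The past-tense form *ejam*: final sound = /m/, a consonant → -gir → *ejamgir*.
The final sound of the agentive form *ejamgir* is /r/, which is a non-sibilant consonant, so the plural suffix is -idi, giving *ejamgiridi*.

ejamgiridi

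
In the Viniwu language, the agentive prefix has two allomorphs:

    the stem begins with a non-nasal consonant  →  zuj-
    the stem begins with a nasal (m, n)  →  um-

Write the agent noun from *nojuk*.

umnojuk

Since the first consonant of *nojuk* is /n/ (a nasal), it takes um-, giving *umnojuk*.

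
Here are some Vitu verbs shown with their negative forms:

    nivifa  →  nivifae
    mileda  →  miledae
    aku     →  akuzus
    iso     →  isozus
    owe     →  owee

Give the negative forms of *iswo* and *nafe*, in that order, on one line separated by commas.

iswozus, nafee

The suffix is conditioned by the last vowel: -zus when the last vowel of the stem is a rounded vowel (*aku*, *iso*); -e when the last vowel of the stem is an unrounded vowel (*nivifa*, *mileda*, *owe*).
Since the last vowel of *iswo* is /o/ (a rounded vowel), it takes -zus, giving *iswozus*.
*nafe* — last vowel /e/ (an unrounded vowel) → -e → *nafee*.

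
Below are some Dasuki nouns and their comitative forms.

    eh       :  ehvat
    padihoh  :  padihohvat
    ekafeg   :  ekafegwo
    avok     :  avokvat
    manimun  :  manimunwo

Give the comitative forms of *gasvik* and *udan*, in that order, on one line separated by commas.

The suffix is conditioned by the final consonant: -vat when the stem ends in a voiceless consonant (*eh*, *padihoh*, *avok*); -wo when the stem ends in a voiced consonant (*ekafeg*, *manimun*).
Since the final consonant of *gasvik* is /k/ (voiceless), it takes -vat, giving *gasvikvat*.
*udan*: final consonant = /n/, voiced → -wo → *udanwo*.

gasvikvat, udanwo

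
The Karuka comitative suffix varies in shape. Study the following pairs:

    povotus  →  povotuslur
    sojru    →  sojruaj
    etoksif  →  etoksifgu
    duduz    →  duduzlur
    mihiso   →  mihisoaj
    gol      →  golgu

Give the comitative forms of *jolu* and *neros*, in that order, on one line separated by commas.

The pattern is sibilance of the final sound: -lur when the stem ends in a sibilant (*povotus*, *duduz*); -gu when the stem ends in a non-sibilant consonant (*etoksif*, *gol*); -aj when the stem ends in a vowel (*sojru*, *mihiso*).
*jolu*: final sound = /u/, a vowel → -aj → *joluaj*.
*neros* — final sound /s/ (a sibilant) → -lur → *neroslur*.

joluaj, neroslur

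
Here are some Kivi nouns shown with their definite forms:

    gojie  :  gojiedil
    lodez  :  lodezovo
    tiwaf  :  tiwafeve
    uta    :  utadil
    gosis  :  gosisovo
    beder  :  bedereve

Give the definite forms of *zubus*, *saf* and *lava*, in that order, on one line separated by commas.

zubusovo, safeve, lavadil

The suffix is conditioned by the final sound: -ovo when the stem ends in a sibilant (*lodez*, *gosis*); -eve when the stem ends in a non-sibilant consonant (*tiwaf*, *beder*); -dil when the stem ends in a vowel (*gojie*, *uta*).
*zubus* — final sound /s/ (a sibilant) → -ovo → *zubusovo*.
The final sound of *saf* is /f/, which is a non-sibilant consonant, so the suffix is -eve, giving *safeve*.
*lava*: final sound = /a/, a vowel → -dil → *lavadil*.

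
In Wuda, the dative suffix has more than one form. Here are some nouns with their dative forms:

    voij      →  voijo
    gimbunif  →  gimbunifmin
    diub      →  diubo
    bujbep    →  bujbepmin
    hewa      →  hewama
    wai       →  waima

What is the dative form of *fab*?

The pattern is voicing of the final sound: -min when the stem ends in a voiceless consonant (*gimbunif*, *bujbep*); -o when the stem ends in a voiced consonant (*voij*, *diub*); -ma when the stem ends in a vowel (*hewa*, *wai*).
*fab*: final sound = /b/, a voiced consonant → -o → *fabo*.

fabo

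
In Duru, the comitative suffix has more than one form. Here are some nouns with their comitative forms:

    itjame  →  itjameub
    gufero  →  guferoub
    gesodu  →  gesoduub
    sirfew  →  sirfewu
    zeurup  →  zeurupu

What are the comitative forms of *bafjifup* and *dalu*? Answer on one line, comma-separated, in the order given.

bafjifupu, daluub

The alternation tracks the final sound of the stem — -u when the stem ends in a consonant (*sirfew*, *zeurup*); -ub when the stem ends in a vowel (*itjame*, *gufero*, *gesodu*).
The final sound of *bafjifup* is /p/, which is a consonant, so the suffix is -u, giving *bafjifupu*.
*dalu* — final sound /u/ (a vowel) → -ub → *daluub*.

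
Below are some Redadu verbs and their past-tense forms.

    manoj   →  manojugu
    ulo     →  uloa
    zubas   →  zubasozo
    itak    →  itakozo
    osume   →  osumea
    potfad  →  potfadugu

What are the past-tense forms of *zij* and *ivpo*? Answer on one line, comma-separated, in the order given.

Looking at the final sound of each stem: -ozo when the stem ends in a voiceless consonant (*zubas*, *itak*); -ugu when the stem ends in a voiced consonant (*manoj*, *potfad*); -a when the stem ends in a vowel (*ulo*, *osume*).
Since the final sound of *zij* is /j/ (a voiced consonant), it takes -ugu, giving *zijugu*.
*ivpo*: final sound = /o/, a vowel → -a → *ivpoa*.

zijugu, ivpoa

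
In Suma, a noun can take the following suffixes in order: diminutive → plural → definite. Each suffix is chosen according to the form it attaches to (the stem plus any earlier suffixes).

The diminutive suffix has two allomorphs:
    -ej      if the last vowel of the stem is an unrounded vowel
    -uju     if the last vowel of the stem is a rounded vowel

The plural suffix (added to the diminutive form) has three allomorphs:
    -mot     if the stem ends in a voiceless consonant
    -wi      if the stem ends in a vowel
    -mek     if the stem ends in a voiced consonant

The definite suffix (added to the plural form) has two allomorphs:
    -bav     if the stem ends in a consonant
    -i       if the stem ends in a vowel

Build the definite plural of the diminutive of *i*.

iejmekbav

Since the last vowel of *i* is /i/ (an unrounded vowel), it takes -ej, giving *iej*.
The diminutive form *iej*: final sound = /j/, a voiced consonant → -mek → *iejmek*.
Since the final sound of the plural form *iejmek* is /k/ (a consonant), it takes -bav, giving *iejmekbav*.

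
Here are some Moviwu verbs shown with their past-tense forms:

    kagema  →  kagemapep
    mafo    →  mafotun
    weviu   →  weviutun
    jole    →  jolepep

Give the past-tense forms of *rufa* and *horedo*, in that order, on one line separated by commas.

rufapep, horedotun

The pattern is rounding harmony: -tun when the last vowel of the stem is a rounded vowel (*mafo*, *weviu*); -pep when the last vowel of the stem is an unrounded vowel (*kagema*, *jole*).
The last vowel of *rufa* is /a/, which is an unrounded vowel, so the suffix is -pep, giving *rufapep*.
*horedo* — last vowel /o/ (a rounded vowel) → -tun → *horedotun*.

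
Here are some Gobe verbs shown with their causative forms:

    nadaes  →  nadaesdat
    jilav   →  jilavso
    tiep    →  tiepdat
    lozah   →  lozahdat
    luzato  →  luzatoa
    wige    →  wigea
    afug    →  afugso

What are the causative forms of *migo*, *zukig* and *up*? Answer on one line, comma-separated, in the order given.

The alternation tracks the final sound of the stem — -dat when the stem ends in a voiceless consonant (*nadaes*, *tiep*, *lozah*); -so when the stem ends in a voiced consonant (*jilav*, *afug*); -a when the stem ends in a vowel (*luzato*, *wige*).
Since the final sound of *migo* is /o/ (a vowel), it takes -a, giving *migoa*.
Since the final sound of *zukig* is /g/ (a voiced consonant), it takes -so, giving *zukigso*.
The final sound of *up* is /p/, which is a voiceless consonant, so the suffix is -dat, giving *updat*.

migoa, zukigso, updat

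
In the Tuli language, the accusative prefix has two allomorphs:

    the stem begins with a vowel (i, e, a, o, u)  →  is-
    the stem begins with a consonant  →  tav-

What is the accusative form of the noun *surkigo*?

tavsurkigo

Since the first sound of *surkigo* is /s/ (a consonant), it takes tav-, giving *tavsurkigo*.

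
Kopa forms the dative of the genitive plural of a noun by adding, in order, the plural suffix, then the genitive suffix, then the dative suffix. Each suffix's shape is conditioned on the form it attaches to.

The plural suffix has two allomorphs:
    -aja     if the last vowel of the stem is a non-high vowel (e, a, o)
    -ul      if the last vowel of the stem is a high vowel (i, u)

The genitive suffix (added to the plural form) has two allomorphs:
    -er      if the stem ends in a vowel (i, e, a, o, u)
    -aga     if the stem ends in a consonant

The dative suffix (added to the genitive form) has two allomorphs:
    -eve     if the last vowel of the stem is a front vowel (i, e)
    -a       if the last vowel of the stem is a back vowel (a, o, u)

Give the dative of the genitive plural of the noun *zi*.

*zi* — last vowel /i/ (a high vowel) → -ul → *ziul*.
The plural form *ziul* — final sound /l/ (a consonant) → -aga → *ziulaga*.
Since the last vowel of the genitive form *ziulaga* is /a/ (a back vowel), it takes -a, giving *ziulagaa*.

ziulagaa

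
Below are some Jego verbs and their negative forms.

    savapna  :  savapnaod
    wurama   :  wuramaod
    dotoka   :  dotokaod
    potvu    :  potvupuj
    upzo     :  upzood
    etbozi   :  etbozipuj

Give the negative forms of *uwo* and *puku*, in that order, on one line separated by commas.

uwood, pukupuj

The suffix is conditioned by the last vowel: -puj when the last vowel of the stem is a high vowel (*potvu*, *etbozi*); -od when the last vowel of the stem is a non-high vowel (*savapna*, *wurama*, *dotoka*, *upzo*).
*uwo*: last vowel = /o/, a non-high vowel → -od → *uwood*.
The last vowel of *puku* is /u/, which is a high vowel, so the suffix is -puj, giving *pukupuj*.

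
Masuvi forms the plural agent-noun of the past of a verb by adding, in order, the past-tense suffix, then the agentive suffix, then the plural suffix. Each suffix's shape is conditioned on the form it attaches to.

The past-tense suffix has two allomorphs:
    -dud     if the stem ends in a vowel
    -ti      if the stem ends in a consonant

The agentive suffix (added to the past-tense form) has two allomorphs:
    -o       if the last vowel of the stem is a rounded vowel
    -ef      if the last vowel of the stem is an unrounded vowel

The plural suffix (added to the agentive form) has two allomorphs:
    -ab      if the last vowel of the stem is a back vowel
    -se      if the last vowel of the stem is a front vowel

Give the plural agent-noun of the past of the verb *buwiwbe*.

The final sound of *buwiwbe* is /e/, which is a vowel, so the past-tense suffix is -dud, giving *buwiwbedud*.
Since the last vowel of the past-tense form *buwiwbedud* is /u/ (a rounded vowel), it takes -o, giving *buwiwbedudo*.
The agentive form *buwiwbedudo* — last vowel /o/ (a back vowel) → -ab → *buwiwbedudoab*.

buwiwbedudoab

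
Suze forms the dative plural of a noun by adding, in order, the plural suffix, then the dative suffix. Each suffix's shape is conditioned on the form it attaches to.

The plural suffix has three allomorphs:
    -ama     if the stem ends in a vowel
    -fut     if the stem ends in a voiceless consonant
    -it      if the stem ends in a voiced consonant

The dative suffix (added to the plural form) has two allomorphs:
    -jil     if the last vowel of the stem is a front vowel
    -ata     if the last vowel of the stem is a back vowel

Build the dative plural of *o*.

oamaata

Since the final sound of *o* is /o/ (a vowel), it takes -ama, giving *oama*.
The plural form *oama* — last vowel /a/ (a back vowel) → -ata → *oamaata*.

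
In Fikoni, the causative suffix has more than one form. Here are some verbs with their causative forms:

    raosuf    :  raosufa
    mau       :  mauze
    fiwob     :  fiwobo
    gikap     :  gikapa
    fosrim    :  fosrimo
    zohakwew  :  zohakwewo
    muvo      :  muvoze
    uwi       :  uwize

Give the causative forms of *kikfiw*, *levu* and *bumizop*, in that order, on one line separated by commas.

kikfiwo, levuze, bumizopa

Looking at the final sound of each stem: -a when the stem ends in a voiceless consonant (*raosuf*, *gikap*); -o when the stem ends in a voiced consonant (*fiwob*, *fosrim*, *zohakwew*); -ze when the stem ends in a vowel (*mau*, *muvo*, *uwi*).
*kikfiw* — final sound /w/ (a voiced consonant) → -o → *kikfiwo*.
Since the final sound of *levu* is /u/ (a vowel), it takes -ze, giving *levuze*.
*bumizop*: final sound = /p/, a voiceless consonant → -a → *bumizopa*.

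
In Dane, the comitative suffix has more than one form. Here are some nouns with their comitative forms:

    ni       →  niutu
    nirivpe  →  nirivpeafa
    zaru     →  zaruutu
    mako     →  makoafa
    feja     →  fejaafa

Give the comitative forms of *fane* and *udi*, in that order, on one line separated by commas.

The alternation tracks the last vowel of the stem — -utu when the last vowel of the stem is a high vowel (*ni*, *zaru*); -afa when the last vowel of the stem is a non-high vowel (*nirivpe*, *mako*, *feja*).
The last vowel of *fane* is /e/, which is a non-high vowel, so the suffix is -afa, giving *faneafa*.
*udi*: last vowel = /i/, a high vowel → -utu → *udiutu*.

faneafa, udiutu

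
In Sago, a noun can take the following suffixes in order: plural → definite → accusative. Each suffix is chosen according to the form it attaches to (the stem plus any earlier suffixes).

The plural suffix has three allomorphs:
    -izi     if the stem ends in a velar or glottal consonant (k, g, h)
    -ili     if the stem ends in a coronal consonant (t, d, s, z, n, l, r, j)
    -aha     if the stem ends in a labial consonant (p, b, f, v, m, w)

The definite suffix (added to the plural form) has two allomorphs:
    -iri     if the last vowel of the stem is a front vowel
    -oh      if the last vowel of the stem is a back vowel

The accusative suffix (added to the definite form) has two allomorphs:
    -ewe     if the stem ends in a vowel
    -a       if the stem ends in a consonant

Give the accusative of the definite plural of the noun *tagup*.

Since the final consonant of *tagup* is /p/ (labial), it takes -aha, giving *tagupaha*.
The plural form *tagupaha* — last vowel /a/ (a back vowel) → -oh → *tagupahaoh*.
Since the final sound of the definite form *tagupahaoh* is /h/ (a consonant), it takes -a, giving *tagupahaoha*.

tagupahaoha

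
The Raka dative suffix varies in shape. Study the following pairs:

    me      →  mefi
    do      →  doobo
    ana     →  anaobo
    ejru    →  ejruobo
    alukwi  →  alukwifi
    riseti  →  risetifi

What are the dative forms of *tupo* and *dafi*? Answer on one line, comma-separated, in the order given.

The suffix is conditioned by the last vowel: -fi when the last vowel of the stem is a front vowel (*me*, *alukwi*, *riseti*); -obo when the last vowel of the stem is a back vowel (*do*, *ana*, *ejru*).
*tupo* — last vowel /o/ (a back vowel) → -obo → *tupoobo*.
Since the last vowel of *dafi* is /i/ (a front vowel), it takes -fi, giving *dafifi*.

tupoobo, dafifi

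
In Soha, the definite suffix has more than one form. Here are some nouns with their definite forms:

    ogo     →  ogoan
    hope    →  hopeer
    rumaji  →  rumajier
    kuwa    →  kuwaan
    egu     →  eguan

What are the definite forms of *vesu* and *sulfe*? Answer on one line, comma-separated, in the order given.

The suffix is conditioned by the last vowel: -er when the last vowel of the stem is a front vowel (*hope*, *rumaji*); -an when the last vowel of the stem is a back vowel (*ogo*, *kuwa*, *egu*).
Since the last vowel of *vesu* is /u/ (a back vowel), it takes -an, giving *vesuan*.
Since the last vowel of *sulfe* is /e/ (a front vowel), it takes -er, giving *sulfeer*.

vesuan, sulfeer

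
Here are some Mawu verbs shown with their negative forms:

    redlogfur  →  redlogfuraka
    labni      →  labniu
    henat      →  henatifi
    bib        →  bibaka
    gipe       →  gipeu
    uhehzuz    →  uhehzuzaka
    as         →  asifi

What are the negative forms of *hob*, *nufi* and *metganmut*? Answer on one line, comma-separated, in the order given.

The pattern is voicing of the final sound: -ifi when the stem ends in a voiceless consonant (*henat*, *as*); -aka when the stem ends in a voiced consonant (*redlogfur*, *bib*, *uhehzuz*); -u when the stem ends in a vowel (*labni*, *gipe*).
The final sound of *hob* is /b/, which is a voiced consonant, so the suffix is -aka, giving *hobaka*.
*nufi*: final sound = /i/, a vowel → -u → *nufiu*.
*metganmut* — final sound /t/ (a voiceless consonant) → -ifi → *metganmutifi*.

hobaka, nufiu, metganmutifi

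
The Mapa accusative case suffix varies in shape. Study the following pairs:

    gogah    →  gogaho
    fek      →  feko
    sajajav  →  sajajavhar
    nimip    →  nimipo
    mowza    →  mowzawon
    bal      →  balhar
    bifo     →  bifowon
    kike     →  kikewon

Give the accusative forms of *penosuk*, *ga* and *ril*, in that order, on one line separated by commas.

penosuko, gawon, rilhar

The alternation tracks the final sound of the stem — -o when the stem ends in a voiceless consonant (*gogah*, *fek*, *nimip*); -har when the stem ends in a voiced consonant (*sajajav*, *bal*); -won when the stem ends in a vowel (*mowza*, *bifo*, *kike*).
Since the final sound of *penosuk* is /k/ (a voiceless consonant), it takes -o, giving *penosuko*.
The final sound of *ga* is /a/, which is a vowel, so the suffix is -won, giving *gawon*.
*ril* — final sound /l/ (a voiced consonant) → -har → *rilhar*.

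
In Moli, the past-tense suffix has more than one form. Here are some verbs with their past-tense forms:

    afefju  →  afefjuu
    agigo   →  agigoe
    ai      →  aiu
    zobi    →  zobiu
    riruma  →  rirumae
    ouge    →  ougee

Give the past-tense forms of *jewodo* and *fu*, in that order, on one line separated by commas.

jewodoe, fuu

The suffix is conditioned by the last vowel: -u when the last vowel of the stem is a high vowel (*afefju*, *ai*, *zobi*); -e when the last vowel of the stem is a non-high vowel (*agigo*, *riruma*, *ouge*).
*jewodo* — last vowel /o/ (a non-high vowel) → -e → *jewodoe*.
The last vowel of *fu* is /u/, which is a high vowel, so the suffix is -u, giving *fuu*.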